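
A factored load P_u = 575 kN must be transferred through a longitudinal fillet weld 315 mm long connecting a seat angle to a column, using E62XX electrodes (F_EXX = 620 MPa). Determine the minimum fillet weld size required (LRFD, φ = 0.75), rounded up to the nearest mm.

Total weld length L = 315 mm.
Required throat t_e = P_u / (φ × 0.6 F_EXX × L) = 575 / (0.75 × 0.6 × 620 × 315 × 10⁻³) = 6.543 mm.
Required leg w = t_e / 0.707 = 9.254 mm → use 10 mm.

w = 10 mm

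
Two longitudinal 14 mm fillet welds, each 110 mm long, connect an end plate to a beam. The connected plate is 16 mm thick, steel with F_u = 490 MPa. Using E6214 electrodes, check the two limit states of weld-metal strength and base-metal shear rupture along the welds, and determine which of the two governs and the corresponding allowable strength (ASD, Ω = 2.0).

E62XX → F_EXX = 620 MPa.
t_e = 0.707 × 14 = 9.898 mm; L = 220 mm.
Weld metal: R_n/Ω = (1/2.0) × 0.6 × 620 × 9.898 × 220 × 10⁻³ = 405 kN.
Base metal (shear rupture): R_n/Ω = (1/2.0) × 0.6 × 490 × 16 × 220 × 10⁻³ = 517.4 kN.
Governing: weld metal.

R_n/Ω ≈ 405 kN (weld metal governs)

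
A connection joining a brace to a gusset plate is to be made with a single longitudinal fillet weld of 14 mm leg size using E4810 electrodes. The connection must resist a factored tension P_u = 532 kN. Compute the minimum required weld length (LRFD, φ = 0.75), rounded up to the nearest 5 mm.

E48XX → F_EXX = 480 MPa.
Throat t_e = 0.707 × 14 = 9.898 mm.
φr_n = 0.75 × 0.6 × 480 × 9.898 × 10⁻³ = 2.138 kN/mm.
L_req = P_u / φr_n = 532 / 2.138 = 248.8 mm total.
Round up → use L = 250 mm.

L = 250 mm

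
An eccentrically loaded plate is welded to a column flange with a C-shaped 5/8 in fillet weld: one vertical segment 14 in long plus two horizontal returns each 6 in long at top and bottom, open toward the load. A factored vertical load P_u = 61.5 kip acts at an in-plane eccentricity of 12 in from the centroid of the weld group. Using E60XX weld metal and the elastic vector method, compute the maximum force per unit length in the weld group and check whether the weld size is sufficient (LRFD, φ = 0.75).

f_max ≈ 8.33 kip/in; adequate

E60XX → F_EXX = 60 ksi.
Total weld length L_w = 26 in. Treat welds as unit-width lines.
Centroid: x̄ = 2×6×3 / 26 = 1.385 in from the vertical weld.
Polar moment about centroid: J = I_x + I_y = [14³/12 + 2×6×7²] + [14×1.385² + 2(6³/12 + 6×1.615²)] = 910.8 in³.
Direct shear f_v = P/L_w = 61.5 / 26 = 2.365 kip/in (vertical).
Torsion M = P·e = 61.5 × 12 = 738 kip·in.
Critical point at (x, y) = (4.615, 7) from centroid. f_tx = M·y/J = 5.672 kip/in; f_ty = M·x/J = 3.74 kip/in.
Resultant f_max = √[f_tx² + (f_v + f_ty)²] = √[5.672² + (2.365 + 3.74)²] = 8.333 kip/in.
Capacity per unit length: φr_n = 0.75 × 0.6 × 60 × (0.707 × 0.625) = 11.93 kip/in.
8.333 ≤ 11.93 → adequate.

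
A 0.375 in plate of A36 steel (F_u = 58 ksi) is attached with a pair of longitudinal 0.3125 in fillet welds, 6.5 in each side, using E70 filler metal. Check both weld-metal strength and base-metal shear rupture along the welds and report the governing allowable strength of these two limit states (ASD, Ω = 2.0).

R_n/Ω ≈ 60.3 kips (weld metal governs)

E70XX → F_EXX = 70 ksi.
t_e = 0.707 × 0.3125 = 0.2209 in; L = 13 in.
Weld metal: R_n/Ω = (1/2.0) × 0.6 × 70 × 0.2209 × 13 = 60.32 kips.
Base metal (shear rupture): R_n/Ω = (1/2.0) × 0.6 × 58 × 0.375 × 13 = 84.82 kips.
Governing: weld metal.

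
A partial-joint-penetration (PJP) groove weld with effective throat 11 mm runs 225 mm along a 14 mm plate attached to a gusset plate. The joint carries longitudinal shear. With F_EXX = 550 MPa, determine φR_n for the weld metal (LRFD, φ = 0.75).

Effective throat (given) t_e = 11 mm.
A_we = 11 × 225 = 2475 mm².
F_nw = 0.6 F_EXX = 330 MPa.
φR_n = 0.75 × 330 × 2475 × 10⁻³ = 612.6 kN.

φR_n ≈ 613 kN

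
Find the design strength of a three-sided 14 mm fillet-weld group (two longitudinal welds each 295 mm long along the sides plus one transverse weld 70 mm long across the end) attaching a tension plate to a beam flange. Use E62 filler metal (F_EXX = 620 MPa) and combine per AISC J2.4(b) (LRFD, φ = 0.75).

t_e = 0.707 × 14 = 9.898 mm.
R_nwl = 0.6 × 620 × 9.898 × 590 × 10⁻³ = 2172 kN (longitudinal, 2 welds).
R_nwt = 0.6 × 620 × 9.898 × 70 × 10⁻³ = 257.7 kN (transverse, base value).
(i) R_nwl + R_nwt = 2430 kN; (ii) 0.85 R_nwl + 1.5 R_nwt = 2233 kN.
R_n = max = 2430 kN [governs: (i)]; φR_n = 1823 kN.

φR_n ≈ 1820 kN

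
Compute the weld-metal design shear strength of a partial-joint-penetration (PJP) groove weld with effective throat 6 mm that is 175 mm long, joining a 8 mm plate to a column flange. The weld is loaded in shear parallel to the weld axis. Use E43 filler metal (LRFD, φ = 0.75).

φR_n ≈ 203 kN

E43XX → F_EXX = 430 MPa.
Effective throat (given) t_e = 6 mm.
A_we = 6 × 175 = 1050 mm².
F_nw = 0.6 F_EXX = 258 MPa.
φR_n = 0.75 × 258 × 1050 × 10⁻³ = 203.2 kN.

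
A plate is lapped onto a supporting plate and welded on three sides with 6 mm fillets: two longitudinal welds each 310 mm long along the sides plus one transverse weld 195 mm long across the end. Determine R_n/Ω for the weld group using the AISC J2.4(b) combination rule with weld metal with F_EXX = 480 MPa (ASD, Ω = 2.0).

R_n/Ω ≈ 501 kN

t_e = 0.707 × 6 = 4.242 mm.
R_nwl = 0.6 × 480 × 4.242 × 620 × 10⁻³ = 757.5 kN (longitudinal, 2 welds).
R_nwt = 0.6 × 480 × 4.242 × 195 × 10⁻³ = 238.2 kN (transverse, base value).
(i) R_nwl + R_nwt = 995.7 kN; (ii) 0.85 R_nwl + 1.5 R_nwt = 1001 kN.
R_n = max = 1001 kN [governs: (ii)]; R_n/Ω = 500.6 kN.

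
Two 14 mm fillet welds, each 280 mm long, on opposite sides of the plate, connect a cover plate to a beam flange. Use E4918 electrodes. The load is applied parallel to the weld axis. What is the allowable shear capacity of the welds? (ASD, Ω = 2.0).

E49XX → F_EXX = 490 MPa.
Effective throat t_e = 0.707 × 14 = 9.898 mm.
Total length L = 560 mm; A_we = 9.898 × 560 = 5543 mm².
F_nw = 0.6 F_EXX = 0.6 × 490 = 294 MPa.
R_n = 294 × 5543 × 10⁻³ = 1630 kN; R_n/Ω = 1630/2.0 = 814.8 kN.

R_n/Ω ≈ 815 kN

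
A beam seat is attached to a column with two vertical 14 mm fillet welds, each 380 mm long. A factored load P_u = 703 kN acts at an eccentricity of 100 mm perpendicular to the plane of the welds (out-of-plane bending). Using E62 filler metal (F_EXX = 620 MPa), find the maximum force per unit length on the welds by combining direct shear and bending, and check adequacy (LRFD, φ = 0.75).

L_w = 2 × 380 = 760 mm; section modulus (unit throat) S = 2 × L²/6 = 48130 mm².
Direct shear f_v = P/L_w = 703×10³/760 = 925 N/mm.
Moment M = P × e = 703×10³ × 100 = 70300000 N·mm; bending f_b = M/S = 1461 N/mm.
f_max = √(f_v² + f_b²) = √(925² + 1461²) = 1729 N/mm.
φr_n = 0.75 × 0.6 × 620 × (0.707 × 14) = 2762 N/mm → adequate.

f_max ≈ 1730 N/mm; adequate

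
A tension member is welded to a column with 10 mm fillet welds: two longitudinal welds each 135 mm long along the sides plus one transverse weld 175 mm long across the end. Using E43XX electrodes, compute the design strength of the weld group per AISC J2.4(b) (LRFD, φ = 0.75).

E43XX → F_EXX = 430 MPa.
t_e = 0.707 × 10 = 7.07 mm.
R_nwl = 0.6 × 430 × 7.07 × 270 × 10⁻³ = 492.5 kN (longitudinal, 2 welds).
R_nwt = 0.6 × 430 × 7.07 × 175 × 10⁻³ = 319.2 kN (transverse, base value).
(i) R_nwl + R_nwt = 811.7 kN; (ii) 0.85 R_nwl + 1.5 R_nwt = 897.4 kN.
R_n = max = 897.4 kN [governs: (ii)]; φR_n = 673.1 kN.

φR_n ≈ 673 kN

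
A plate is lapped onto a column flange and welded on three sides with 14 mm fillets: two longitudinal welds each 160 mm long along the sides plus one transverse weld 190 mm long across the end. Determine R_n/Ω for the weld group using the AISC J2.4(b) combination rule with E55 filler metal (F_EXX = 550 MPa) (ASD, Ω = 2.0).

t_e = 0.707 × 14 = 9.898 mm.
R_nwl = 0.6 × 550 × 9.898 × 320 × 10⁻³ = 1045 kN (longitudinal, 2 welds).
R_nwt = 0.6 × 550 × 9.898 × 190 × 10⁻³ = 620.6 kN (transverse, base value).
(i) R_nwl + R_nwt = 1666 kN; (ii) 0.85 R_nwl + 1.5 R_nwt = 1819 kN.
R_n = max = 1819 kN [governs: (ii)]; R_n/Ω = 909.7 kN.

R_n/Ω ≈ 910 kN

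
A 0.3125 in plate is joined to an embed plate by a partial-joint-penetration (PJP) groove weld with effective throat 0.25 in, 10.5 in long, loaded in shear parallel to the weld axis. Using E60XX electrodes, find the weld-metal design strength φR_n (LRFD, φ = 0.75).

E60XX → F_EXX = 60 ksi.
Effective throat (given) t_e = 0.25 in.
A_we = 0.25 × 10.5 = 2.625 in².
F_nw = 0.6 F_EXX = 36 ksi.
φR_n = 0.75 × 36 × 2.625 = 70.88 kip.

φR_n ≈ 70.9 kip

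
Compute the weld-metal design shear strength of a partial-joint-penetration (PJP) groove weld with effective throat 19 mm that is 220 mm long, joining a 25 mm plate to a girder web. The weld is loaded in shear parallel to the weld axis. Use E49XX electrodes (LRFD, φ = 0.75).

φR_n ≈ 922 kN

E49XX → F_EXX = 490 MPa.
Effective throat (given) t_e = 19 mm.
A_we = 19 × 220 = 4180 mm².
F_nw = 0.6 F_EXX = 294 MPa.
φR_n = 0.75 × 294 × 4180 × 10⁻³ = 921.7 kN.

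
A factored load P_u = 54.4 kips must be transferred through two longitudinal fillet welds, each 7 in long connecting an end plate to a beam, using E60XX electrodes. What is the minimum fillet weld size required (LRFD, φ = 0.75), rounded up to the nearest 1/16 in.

E60XX → F_EXX = 60 ksi.
Total weld length L = 14 in.
Required throat t_e = P_u / (φ × 0.6 F_EXX × L) = 54.4 / (0.75 × 0.6 × 60 × 14) = 0.1439 in.
Required leg w = t_e / 0.707 = 0.2036 in → use 1/4 in.

w = 1/4 in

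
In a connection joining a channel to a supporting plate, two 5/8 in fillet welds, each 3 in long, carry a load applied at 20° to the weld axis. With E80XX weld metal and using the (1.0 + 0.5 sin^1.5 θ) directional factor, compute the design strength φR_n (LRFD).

E80XX → F_EXX = 80 ksi.
t_e = 0.707 × 0.625 = 0.4419 in; A_we = 0.4419 × 6 = 2.651 in².
Directional factor: 1.0 + 0.5 sin^1.5(20°) = 1.1.
F_nw = 0.6 × 80 × 1.1 = 52.8 ksi.
φR_n = 0.75 × 52.8 × 2.651 = 105 kips.

φR_n ≈ 105 kips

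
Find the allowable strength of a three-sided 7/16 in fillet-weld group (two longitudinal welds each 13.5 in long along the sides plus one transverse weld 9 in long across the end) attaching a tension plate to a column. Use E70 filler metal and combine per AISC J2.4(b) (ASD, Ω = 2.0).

R_n/Ω ≈ 237 kips

E70XX → F_EXX = 70 ksi.
t_e = 0.707 × 0.4375 = 0.3093 in.
R_nwl = 0.6 × 70 × 0.3093 × 27 = 350.8 kips (longitudinal, 2 welds).
R_nwt = 0.6 × 70 × 0.3093 × 9 = 116.9 kips (transverse, base value).
(i) R_nwl + R_nwt = 467.7 kips; (ii) 0.85 R_nwl + 1.5 R_nwt = 473.5 kips.
R_n = max = 473.5 kips [governs: (ii)]; R_n/Ω = 236.8 kips.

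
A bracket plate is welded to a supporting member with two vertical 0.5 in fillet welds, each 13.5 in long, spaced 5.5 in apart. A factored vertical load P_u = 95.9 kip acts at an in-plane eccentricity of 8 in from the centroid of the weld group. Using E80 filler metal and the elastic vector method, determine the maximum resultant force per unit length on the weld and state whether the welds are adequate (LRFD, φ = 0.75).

f_max ≈ 10.9 kip/in; adequate

E80XX → F_EXX = 80 ksi.
Total weld length L_w = 27 in. Treat welds as unit-width lines.
Polar moment about centroid: J = 2[d³/12 + d(b/2)²] = 2[13.5³/12 + 13.5×2.75²] = 614.2 in³.
Direct shear f_v = P/L_w = 95.9 / 27 = 3.552 kip/in (vertical).
Torsion M = P·e = 95.9 × 8 = 767.2 kip·in.
Critical point at (x, y) = (2.75, 6.75) from centroid. f_tx = M·y/J = 8.431 kip/in; f_ty = M·x/J = 3.435 kip/in.
Resultant f_max = √[f_tx² + (f_v + f_ty)²] = √[8.431² + (3.552 + 3.435)²] = 10.95 kip/in.
Capacity per unit length: φr_n = 0.75 × 0.6 × 80 × (0.707 × 0.5) = 12.73 kip/in.
10.95 ≤ 12.73 → adequate.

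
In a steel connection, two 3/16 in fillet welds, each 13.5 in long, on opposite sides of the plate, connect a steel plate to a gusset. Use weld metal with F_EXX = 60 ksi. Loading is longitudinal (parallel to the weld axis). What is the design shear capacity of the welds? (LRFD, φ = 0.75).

Effective throat t_e = 0.707 × 0.1875 = 0.1326 in.
Total length L = 27 in; A_we = 0.1326 × 27 = 3.579 in².
F_nw = 0.6 F_EXX = 0.6 × 60 = 36 ksi.
φR_n = 0.75 × 36 × 3.579 = 96.64 kips.

φR_n ≈ 96.6 kips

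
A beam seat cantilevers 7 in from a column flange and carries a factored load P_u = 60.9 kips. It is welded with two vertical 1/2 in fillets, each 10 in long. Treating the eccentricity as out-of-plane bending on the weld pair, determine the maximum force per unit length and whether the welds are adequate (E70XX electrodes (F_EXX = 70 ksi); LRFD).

L_w = 2 × 10 = 20 in; section modulus (unit throat) S = 2 × L²/6 = 33.33 in².
Direct shear f_v = P/L_w = 60.9/20 = 3.045 kip/in.
Moment M = P × e = 60.9 × 7 = 426.3 kip·in; bending f_b = M/S = 12.79 kip/in.
f_max = √(f_v² + f_b²) = √(3.045² + 12.79²) = 13.15 kip/in.
φr_n = 0.75 × 0.6 × 70 × (0.707 × 0.5) = 11.14 kip/in → NOT adequate.

f_max ≈ 13.1 kip/in; NOT adequate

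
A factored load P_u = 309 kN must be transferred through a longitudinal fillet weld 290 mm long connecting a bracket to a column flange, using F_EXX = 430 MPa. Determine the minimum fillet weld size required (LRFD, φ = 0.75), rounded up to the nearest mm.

w = 8 mm

Total weld length L = 290 mm.
Required throat t_e = P_u / (φ × 0.6 F_EXX × L) = 309 / (0.75 × 0.6 × 430 × 290 × 10⁻³) = 5.507 mm.
Required leg w = t_e / 0.707 = 7.789 mm → use 8 mm.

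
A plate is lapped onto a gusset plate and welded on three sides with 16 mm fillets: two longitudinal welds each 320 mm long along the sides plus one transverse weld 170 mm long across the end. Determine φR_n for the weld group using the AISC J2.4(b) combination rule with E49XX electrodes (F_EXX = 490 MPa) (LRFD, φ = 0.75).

t_e = 0.707 × 16 = 11.31 mm.
R_nwl = 0.6 × 490 × 11.31 × 640 × 10⁻³ = 2128 kN (longitudinal, 2 welds).
R_nwt = 0.6 × 490 × 11.31 × 170 × 10⁻³ = 565.4 kN (transverse, base value).
(i) R_nwl + R_nwt = 2694 kN; (ii) 0.85 R_nwl + 1.5 R_nwt = 2657 kN.
R_n = max = 2694 kN [governs: (i)]; φR_n = 2020 kN.

φR_n ≈ 2020 kN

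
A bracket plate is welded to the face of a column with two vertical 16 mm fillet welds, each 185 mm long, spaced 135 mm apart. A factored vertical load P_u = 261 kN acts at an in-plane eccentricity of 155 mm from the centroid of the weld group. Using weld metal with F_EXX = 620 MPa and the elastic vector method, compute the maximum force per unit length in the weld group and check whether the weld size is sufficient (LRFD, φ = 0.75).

Total weld length L_w = 370 mm. Treat welds as unit-width lines.
Polar moment about centroid: J = 2[d³/12 + d(b/2)²] = 2[185³/12 + 185×67.5²] = 2741000 mm³.
Direct shear f_v = P/L_w = 261×10³ / 370 = 705.4 N/mm (vertical).
Torsion M = P·e = 261×10³ × 155 = 40455000 N·mm.
Critical point at (x, y) = (67.5, 92.5) from centroid. f_tx = M·y/J = 1365 N/mm; f_ty = M·x/J = 996.2 N/mm.
Resultant f_max = √[f_tx² + (f_v + f_ty)²] = √[1365² + (705.4 + 996.2)²] = 2182 N/mm.
Capacity per unit length: φr_n = 0.75 × 0.6 × 620 × (0.707 × 16) = 3156 N/mm.
2182 ≤ 3156 → adequate.

f_max ≈ 2180 N/mm; adequate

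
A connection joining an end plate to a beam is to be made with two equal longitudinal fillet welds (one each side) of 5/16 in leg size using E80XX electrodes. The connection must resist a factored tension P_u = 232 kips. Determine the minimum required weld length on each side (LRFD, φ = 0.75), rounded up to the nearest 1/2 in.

E80XX → F_EXX = 80 ksi.
Throat t_e = 0.707 × 0.3125 = 0.2209 in.
φr_n = 0.75 × 0.6 × 80 × 0.2209 = 7.954 kips/in.
L_req = P_u / φr_n = 232 / 7.954 = 29.17 in total.
Per side: 29.17 / 2 = 14.58 in.
Round up → use L = 15 in on each side.

L = 15 in on each side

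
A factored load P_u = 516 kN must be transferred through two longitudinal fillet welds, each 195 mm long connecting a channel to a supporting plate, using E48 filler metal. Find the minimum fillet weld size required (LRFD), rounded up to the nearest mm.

E48XX → F_EXX = 480 MPa.
Total weld length L = 390 mm.
Required throat t_e = P_u / (φ × 0.6 F_EXX × L) = 516 / (0.75 × 0.6 × 480 × 390 × 10⁻³) = 6.125 mm.
Required leg w = t_e / 0.707 = 8.664 mm → use 9 mm.

w = 9 mm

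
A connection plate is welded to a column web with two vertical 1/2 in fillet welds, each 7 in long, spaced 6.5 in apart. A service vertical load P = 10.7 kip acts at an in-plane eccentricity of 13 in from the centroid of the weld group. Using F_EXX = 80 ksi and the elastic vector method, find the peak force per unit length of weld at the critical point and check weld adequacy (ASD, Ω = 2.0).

f_max ≈ 3.8 kip/in; adequate

Total weld length L_w = 14 in. Treat welds as unit-width lines.
Polar moment about centroid: J = 2[d³/12 + d(b/2)²] = 2[7³/12 + 7×3.25²] = 205 in³.
Direct shear f_v = P/L_w = 10.7 / 14 = 0.7643 kip/in (vertical).
Torsion M = P·e = 10.7 × 13 = 139.1 kip·in.
Critical point at (x, y) = (3.25, 3.5) from centroid. f_tx = M·y/J = 2.374 kip/in; f_ty = M·x/J = 2.205 kip/in.
Resultant f_max = √[f_tx² + (f_v + f_ty)²] = √[2.374² + (0.7643 + 2.205)²] = 3.802 kip/in.
Capacity per unit length: r_n/Ω = (1/2.0) × 0.6 × 80 × (0.707 × 0.5) = 8.484 kip/in.
3.802 ≤ 8.484 → adequate.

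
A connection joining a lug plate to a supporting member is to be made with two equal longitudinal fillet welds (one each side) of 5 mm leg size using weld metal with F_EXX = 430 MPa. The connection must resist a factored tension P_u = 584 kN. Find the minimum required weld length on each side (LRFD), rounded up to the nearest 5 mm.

L = 430 mm on each side

Throat t_e = 0.707 × 5 = 3.535 mm.
φr_n = 0.75 × 0.6 × 430 × 3.535 × 10⁻³ = 0.684 kN/mm.
L_req = P_u / φr_n = 584 / 0.684 = 853.8 mm total.
Per side: 853.8 / 2 = 426.9 mm.
Round up → use L = 430 mm on each side.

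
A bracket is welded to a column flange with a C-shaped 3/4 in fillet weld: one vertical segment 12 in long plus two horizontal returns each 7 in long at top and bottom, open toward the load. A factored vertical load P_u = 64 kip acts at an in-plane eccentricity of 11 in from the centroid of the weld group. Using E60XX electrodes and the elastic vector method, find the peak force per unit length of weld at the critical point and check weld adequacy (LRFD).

E60XX → F_EXX = 60 ksi.
Total weld length L_w = 26 in. Treat welds as unit-width lines.
Centroid: x̄ = 2×7×3.5 / 26 = 1.885 in from the vertical weld.
Polar moment about centroid: J = I_x + I_y = [12³/12 + 2×7×6²] + [12×1.885² + 2(7³/12 + 7×1.615²)] = 784.3 in³.
Direct shear f_v = P/L_w = 64 / 26 = 2.462 kip/in (vertical).
Torsion M = P·e = 64 × 11 = 704 kip·in.
Critical point at (x, y) = (5.115, 6) from centroid. f_tx = M·y/J = 5.386 kip/in; f_ty = M·x/J = 4.592 kip/in.
Resultant f_max = √[f_tx² + (f_v + f_ty)²] = √[5.386² + (2.462 + 4.592)²] = 8.874 kip/in.
Capacity per unit length: φr_n = 0.75 × 0.6 × 60 × (0.707 × 0.75) = 14.32 kip/in.
8.874 ≤ 14.32 → adequate.

f_max ≈ 8.87 kip/in; adequate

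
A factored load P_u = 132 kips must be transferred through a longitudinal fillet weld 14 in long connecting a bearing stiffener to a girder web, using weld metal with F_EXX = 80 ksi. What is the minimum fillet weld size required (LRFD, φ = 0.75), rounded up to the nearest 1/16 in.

w = 3/8 in

Total weld length L = 14 in.
Required throat t_e = P_u / (φ × 0.6 F_EXX × L) = 132 / (0.75 × 0.6 × 80 × 14) = 0.2619 in.
Required leg w = t_e / 0.707 = 0.3704 in → use 3/8 in.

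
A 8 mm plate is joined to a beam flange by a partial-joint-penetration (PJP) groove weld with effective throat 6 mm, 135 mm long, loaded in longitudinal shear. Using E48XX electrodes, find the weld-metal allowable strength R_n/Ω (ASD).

R_n/Ω ≈ 117 kN

E48XX → F_EXX = 480 MPa.
Effective throat (given) t_e = 6 mm.
A_we = 6 × 135 = 810 mm².
F_nw = 0.6 F_EXX = 288 MPa.
R_n/Ω = (288 × 810) / 2.0 × 10⁻³ = 116.6 kN.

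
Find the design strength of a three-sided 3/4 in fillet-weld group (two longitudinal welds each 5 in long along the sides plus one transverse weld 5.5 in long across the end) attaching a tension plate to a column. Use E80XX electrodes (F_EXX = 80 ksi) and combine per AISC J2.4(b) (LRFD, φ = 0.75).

t_e = 0.707 × 0.75 = 0.5302 in.
R_nwl = 0.6 × 80 × 0.5302 × 10 = 254.5 kip (longitudinal, 2 welds).
R_nwt = 0.6 × 80 × 0.5302 × 5.5 = 140 kip (transverse, base value).
(i) R_nwl + R_nwt = 394.5 kip; (ii) 0.85 R_nwl + 1.5 R_nwt = 426.3 kip.
R_n = max = 426.3 kip [governs: (ii)]; φR_n = 319.7 kip.

φR_n ≈ 320 kip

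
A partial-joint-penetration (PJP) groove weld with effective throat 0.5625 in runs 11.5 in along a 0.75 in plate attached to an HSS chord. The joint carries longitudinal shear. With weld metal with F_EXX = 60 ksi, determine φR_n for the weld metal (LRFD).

φR_n ≈ 175 kips

Effective throat (given) t_e = 0.5625 in.
A_we = 0.5625 × 11.5 = 6.469 in².
F_nw = 0.6 F_EXX = 36 ksi.
φR_n = 0.75 × 36 × 6.469 = 174.7 kips.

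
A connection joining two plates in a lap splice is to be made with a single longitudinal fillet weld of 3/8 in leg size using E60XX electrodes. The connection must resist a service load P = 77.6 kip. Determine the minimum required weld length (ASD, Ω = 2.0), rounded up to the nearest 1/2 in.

L = 16.5 in

E60XX → F_EXX = 60 ksi.
Throat t_e = 0.707 × 0.375 = 0.2651 in.
r_n/Ω = (0.6 × 60 × 0.2651) / 2.0 = 4.772 kip/in.
L_req = P / (r_n/Ω) = 77.6 / 4.772 = 16.26 in total.
Round up → use L = 16.5 in.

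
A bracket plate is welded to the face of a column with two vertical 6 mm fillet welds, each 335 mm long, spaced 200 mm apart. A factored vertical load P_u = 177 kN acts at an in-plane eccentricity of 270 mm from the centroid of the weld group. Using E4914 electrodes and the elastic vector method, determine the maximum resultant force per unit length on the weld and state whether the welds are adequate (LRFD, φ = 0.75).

f_max ≈ 884 N/mm; adequate

E49XX → F_EXX = 490 MPa.
Total weld length L_w = 670 mm. Treat welds as unit-width lines.
Polar moment about centroid: J = 2[d³/12 + d(b/2)²] = 2[335³/12 + 335×100²] = 12970000 mm³.
Direct shear f_v = P/L_w = 177×10³ / 670 = 264.2 N/mm (vertical).
Torsion M = P·e = 177×10³ × 270 = 47790000 N·mm.
Critical point at (x, y) = (100, 167.5) from centroid. f_tx = M·y/J = 617.4 N/mm; f_ty = M·x/J = 368.6 N/mm.
Resultant f_max = √[f_tx² + (f_v + f_ty)²] = √[617.4² + (264.2 + 368.6)²] = 884 N/mm.
Capacity per unit length: φr_n = 0.75 × 0.6 × 490 × (0.707 × 6) = 935.4 N/mm.
884 ≤ 935.4 → adequate.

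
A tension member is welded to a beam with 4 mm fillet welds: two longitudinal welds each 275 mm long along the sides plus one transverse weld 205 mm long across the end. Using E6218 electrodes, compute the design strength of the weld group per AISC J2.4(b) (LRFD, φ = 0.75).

E62XX → F_EXX = 620 MPa.
t_e = 0.707 × 4 = 2.828 mm.
R_nwl = 0.6 × 620 × 2.828 × 550 × 10⁻³ = 578.6 kN (longitudinal, 2 welds).
R_nwt = 0.6 × 620 × 2.828 × 205 × 10⁻³ = 215.7 kN (transverse, base value).
(i) R_nwl + R_nwt = 794.3 kN; (ii) 0.85 R_nwl + 1.5 R_nwt = 815.3 kN.
R_n = max = 815.3 kN [governs: (ii)]; φR_n = 611.5 kN.

φR_n ≈ 611 kN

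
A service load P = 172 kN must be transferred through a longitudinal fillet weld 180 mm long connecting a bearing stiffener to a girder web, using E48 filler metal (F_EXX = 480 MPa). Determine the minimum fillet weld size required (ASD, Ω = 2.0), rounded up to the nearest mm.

w = 10 mm

Total weld length L = 180 mm.
Required throat t_e = P × Ω / (0.6 F_EXX × L) = 172 × 2.0 / (0.6 × 480 × 180 × 10⁻³) = 6.636 mm.
Required leg w = t_e / 0.707 = 9.386 mm → use 10 mm.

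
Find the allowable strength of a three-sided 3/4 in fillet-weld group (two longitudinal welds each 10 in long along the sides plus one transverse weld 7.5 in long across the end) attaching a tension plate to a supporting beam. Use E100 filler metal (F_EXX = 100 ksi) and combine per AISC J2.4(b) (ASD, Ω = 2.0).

t_e = 0.707 × 0.75 = 0.5302 in.
R_nwl = 0.6 × 100 × 0.5302 × 20 = 636.3 kips (longitudinal, 2 welds).
R_nwt = 0.6 × 100 × 0.5302 × 7.5 = 238.6 kips (transverse, base value).
(i) R_nwl + R_nwt = 874.9 kips; (ii) 0.85 R_nwl + 1.5 R_nwt = 898.8 kips.
R_n = max = 898.8 kips [governs: (ii)]; R_n/Ω = 449.4 kips.

R_n/Ω ≈ 449 kips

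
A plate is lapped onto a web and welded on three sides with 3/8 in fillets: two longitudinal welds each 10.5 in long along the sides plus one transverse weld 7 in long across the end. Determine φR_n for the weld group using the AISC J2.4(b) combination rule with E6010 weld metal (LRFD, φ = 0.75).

φR_n ≈ 203 kip

E60XX → F_EXX = 60 ksi.
t_e = 0.707 × 0.375 = 0.2651 in.
R_nwl = 0.6 × 60 × 0.2651 × 21 = 200.4 kip (longitudinal, 2 welds).
R_nwt = 0.6 × 60 × 0.2651 × 7 = 66.81 kip (transverse, base value).
(i) R_nwl + R_nwt = 267.2 kip; (ii) 0.85 R_nwl + 1.5 R_nwt = 270.6 kip.
R_n = max = 270.6 kip [governs: (ii)]; φR_n = 202.9 kip.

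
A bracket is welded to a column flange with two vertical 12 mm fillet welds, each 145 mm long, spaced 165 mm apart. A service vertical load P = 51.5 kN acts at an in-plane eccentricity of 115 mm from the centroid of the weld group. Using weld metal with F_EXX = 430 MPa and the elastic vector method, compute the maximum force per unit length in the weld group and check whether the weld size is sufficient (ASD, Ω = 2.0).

f_max ≈ 412 N/mm; adequate

Total weld length L_w = 290 mm. Treat welds as unit-width lines.
Polar moment about centroid: J = 2[d³/12 + d(b/2)²] = 2[145³/12 + 145×82.5²] = 2482000 mm³.
Direct shear f_v = P/L_w = 51.5×10³ / 290 = 177.6 N/mm (vertical).
Torsion M = P·e = 51.5×10³ × 115 = 5922500 N·mm.
Critical point at (x, y) = (82.5, 72.5) from centroid. f_tx = M·y/J = 173 N/mm; f_ty = M·x/J = 196.9 N/mm.
Resultant f_max = √[f_tx² + (f_v + f_ty)²] = √[173² + (177.6 + 196.9)²] = 412.5 N/mm.
Capacity per unit length: r_n/Ω = (1/2.0) × 0.6 × 430 × (0.707 × 12) = 1094 N/mm.
412.5 ≤ 1094 → adequate.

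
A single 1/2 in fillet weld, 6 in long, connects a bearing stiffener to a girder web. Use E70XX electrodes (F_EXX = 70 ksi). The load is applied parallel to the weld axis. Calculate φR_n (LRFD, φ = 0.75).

φR_n ≈ 66.8 kip

Effective throat t_e = 0.707 × 0.5 = 0.3535 in.
Total length L = 6 in; A_we = 0.3535 × 6 = 2.121 in².
F_nw = 0.6 F_EXX = 0.6 × 70 = 42 ksi.
φR_n = 0.75 × 42 × 2.121 = 66.81 kip.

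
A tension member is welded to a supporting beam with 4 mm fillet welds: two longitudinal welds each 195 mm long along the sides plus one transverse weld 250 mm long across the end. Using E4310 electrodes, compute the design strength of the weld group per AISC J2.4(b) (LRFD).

φR_n ≈ 387 kN

E43XX → F_EXX = 430 MPa.
t_e = 0.707 × 4 = 2.828 mm.
R_nwl = 0.6 × 430 × 2.828 × 390 × 10⁻³ = 284.6 kN (longitudinal, 2 welds).
R_nwt = 0.6 × 430 × 2.828 × 250 × 10⁻³ = 182.4 kN (transverse, base value).
(i) R_nwl + R_nwt = 467 kN; (ii) 0.85 R_nwl + 1.5 R_nwt = 515.5 kN.
R_n = max = 515.5 kN [governs: (ii)]; φR_n = 386.6 kN.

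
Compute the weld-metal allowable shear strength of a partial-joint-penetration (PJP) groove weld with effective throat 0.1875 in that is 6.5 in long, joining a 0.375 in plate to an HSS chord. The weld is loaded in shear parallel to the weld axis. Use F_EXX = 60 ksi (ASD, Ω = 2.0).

Effective throat (given) t_e = 0.1875 in.
A_we = 0.1875 × 6.5 = 1.219 in².
F_nw = 0.6 F_EXX = 36 ksi.
R_n/Ω = (36 × 1.219) / 2.0 = 21.94 kips.

R_n/Ω ≈ 21.9 kips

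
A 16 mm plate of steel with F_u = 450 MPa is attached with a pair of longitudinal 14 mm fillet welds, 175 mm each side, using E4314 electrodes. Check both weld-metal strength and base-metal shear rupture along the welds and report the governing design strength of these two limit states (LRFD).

φR_n ≈ 670 kN (weld metal governs)

E43XX → F_EXX = 430 MPa.
t_e = 0.707 × 14 = 9.898 mm; L = 350 mm.
Weld metal: φR_n = 0.75 × 0.6 × 430 × 9.898 × 350 × 10⁻³ = 670.3 kN.
Base metal (shear rupture): φR_n = 0.75 × 0.6 × 450 × 16 × 350 × 10⁻³ = 1134 kN.
Governing: weld metal.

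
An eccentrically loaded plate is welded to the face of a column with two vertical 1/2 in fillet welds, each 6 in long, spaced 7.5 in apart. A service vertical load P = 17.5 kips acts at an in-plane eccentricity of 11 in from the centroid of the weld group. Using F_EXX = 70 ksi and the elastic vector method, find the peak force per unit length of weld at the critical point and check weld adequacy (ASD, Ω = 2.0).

f_max ≈ 5.73 kip/in; adequate

Total weld length L_w = 12 in. Treat welds as unit-width lines.
Polar moment about centroid: J = 2[d³/12 + d(b/2)²] = 2[6³/12 + 6×3.75²] = 204.8 in³.
Direct shear f_v = P/L_w = 17.5 / 12 = 1.458 kip/in (vertical).
Torsion M = P·e = 17.5 × 11 = 192.5 kip·in.
Critical point at (x, y) = (3.75, 3) from centroid. f_tx = M·y/J = 2.821 kip/in; f_ty = M·x/J = 3.526 kip/in.
Resultant f_max = √[f_tx² + (f_v + f_ty)²] = √[2.821² + (1.458 + 3.526)²] = 5.727 kip/in.
Capacity per unit length: r_n/Ω = (1/2.0) × 0.6 × 70 × (0.707 × 0.5) = 7.423 kip/in.
5.727 ≤ 7.423 → adequate.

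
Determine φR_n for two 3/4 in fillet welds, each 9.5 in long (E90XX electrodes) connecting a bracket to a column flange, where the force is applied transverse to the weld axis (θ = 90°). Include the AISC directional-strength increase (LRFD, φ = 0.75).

E90XX → F_EXX = 90 ksi.
t_e = 0.707 × 0.75 = 0.5302 in; A_we = 0.5302 × 19 = 10.07 in².
Directional factor: 1.0 + 0.5 sin^1.5(90°) = 1.5.
F_nw = 0.6 × 90 × 1.5 = 81 ksi.
φR_n = 0.75 × 81 × 10.07 = 612 kip.

φR_n ≈ 612 kip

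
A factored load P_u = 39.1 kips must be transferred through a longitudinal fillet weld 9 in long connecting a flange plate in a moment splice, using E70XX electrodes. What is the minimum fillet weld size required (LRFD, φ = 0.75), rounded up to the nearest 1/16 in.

w = 1/4 in

E70XX → F_EXX = 70 ksi.
Total weld length L = 9 in.
Required throat t_e = P_u / (φ × 0.6 F_EXX × L) = 39.1 / (0.75 × 0.6 × 70 × 9) = 0.1379 in.
Required leg w = t_e / 0.707 = 0.1951 in → use 1/4 in.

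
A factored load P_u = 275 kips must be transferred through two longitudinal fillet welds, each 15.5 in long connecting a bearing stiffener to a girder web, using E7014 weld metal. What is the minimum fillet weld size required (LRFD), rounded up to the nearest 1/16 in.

E70XX → F_EXX = 70 ksi.
Total weld length L = 31 in.
Required throat t_e = P_u / (φ × 0.6 F_EXX × L) = 275 / (0.75 × 0.6 × 70 × 31) = 0.2816 in.
Required leg w = t_e / 0.707 = 0.3983 in → use 7/16 in.

w = 7/16 in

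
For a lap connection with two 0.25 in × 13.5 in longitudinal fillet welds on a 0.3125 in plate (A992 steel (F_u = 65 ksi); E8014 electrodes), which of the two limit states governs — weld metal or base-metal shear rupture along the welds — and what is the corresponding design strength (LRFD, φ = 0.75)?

E80XX → F_EXX = 80 ksi.
t_e = 0.707 × 0.25 = 0.1767 in; L = 27 in.
Weld metal: φR_n = 0.75 × 0.6 × 80 × 0.1767 × 27 = 171.8 kip.
Base metal (shear rupture): φR_n = 0.75 × 0.6 × 65 × 0.3125 × 27 = 246.8 kip.
Governing: weld metal.

φR_n ≈ 172 kip (weld metal governs)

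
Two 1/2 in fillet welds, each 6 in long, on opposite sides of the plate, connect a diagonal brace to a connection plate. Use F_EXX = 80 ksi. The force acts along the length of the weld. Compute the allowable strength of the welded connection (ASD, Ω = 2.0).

Effective throat t_e = 0.707 × 0.5 = 0.3535 in.
Total length L = 12 in; A_we = 0.3535 × 12 = 4.242 in².
F_nw = 0.6 F_EXX = 0.6 × 80 = 48 ksi.
R_n = 48 × 4.242 = 203.6 kips; R_n/Ω = 203.6/2.0 = 101.8 kips.

R_n/Ω ≈ 102 kips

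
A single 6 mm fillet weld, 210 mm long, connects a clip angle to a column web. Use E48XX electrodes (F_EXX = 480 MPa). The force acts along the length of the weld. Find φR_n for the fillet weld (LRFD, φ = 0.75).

Effective throat t_e = 0.707 × 6 = 4.242 mm.
Total length L = 210 mm; A_we = 4.242 × 210 = 890.8 mm².
F_nw = 0.6 F_EXX = 0.6 × 480 = 288 MPa.
φR_n = 0.75 × 288 × 890.8 × 10⁻³ = 192.4 kN.

φR_n ≈ 192 kN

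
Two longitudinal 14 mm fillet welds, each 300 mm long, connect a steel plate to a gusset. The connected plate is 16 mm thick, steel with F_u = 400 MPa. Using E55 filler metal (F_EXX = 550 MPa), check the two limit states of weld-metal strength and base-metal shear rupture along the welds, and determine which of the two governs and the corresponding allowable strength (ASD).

t_e = 0.707 × 14 = 9.898 mm; L = 600 mm.
Weld metal: R_n/Ω = (1/2.0) × 0.6 × 550 × 9.898 × 600 × 10⁻³ = 979.9 kN.
Base metal (shear rupture): R_n/Ω = (1/2.0) × 0.6 × 400 × 16 × 600 × 10⁻³ = 1152 kN.
Governing: weld metal.

R_n/Ω ≈ 980 kN (weld metal governs)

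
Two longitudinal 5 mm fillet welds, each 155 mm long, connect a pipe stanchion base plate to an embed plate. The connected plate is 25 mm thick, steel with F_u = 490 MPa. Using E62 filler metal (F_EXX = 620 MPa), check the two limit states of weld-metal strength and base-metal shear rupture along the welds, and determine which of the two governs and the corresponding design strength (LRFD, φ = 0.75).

t_e = 0.707 × 5 = 3.535 mm; L = 310 mm.
Weld metal: φR_n = 0.75 × 0.6 × 620 × 3.535 × 310 × 10⁻³ = 305.7 kN.
Base metal (shear rupture): φR_n = 0.75 × 0.6 × 490 × 25 × 310 × 10⁻³ = 1709 kN.
Governing: weld metal.

φR_n ≈ 306 kN (weld metal governs)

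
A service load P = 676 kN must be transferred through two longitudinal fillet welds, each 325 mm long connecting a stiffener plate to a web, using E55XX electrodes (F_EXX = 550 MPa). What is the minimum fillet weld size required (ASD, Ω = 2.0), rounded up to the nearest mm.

Total weld length L = 650 mm.
Required throat t_e = P × Ω / (0.6 F_EXX × L) = 676 × 2.0 / (0.6 × 550 × 650 × 10⁻³) = 6.303 mm.
Required leg w = t_e / 0.707 = 8.915 mm → use 9 mm.

w = 9 mm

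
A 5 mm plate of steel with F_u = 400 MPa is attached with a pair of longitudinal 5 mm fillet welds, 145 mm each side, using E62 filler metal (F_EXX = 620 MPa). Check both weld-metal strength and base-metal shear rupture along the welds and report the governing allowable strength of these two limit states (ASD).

t_e = 0.707 × 5 = 3.535 mm; L = 290 mm.
Weld metal: R_n/Ω = (1/2.0) × 0.6 × 620 × 3.535 × 290 × 10⁻³ = 190.7 kN.
Base metal (shear rupture): R_n/Ω = (1/2.0) × 0.6 × 400 × 5 × 290 × 10⁻³ = 174 kN.
Governing: base-metal shear rupture.

R_n/Ω ≈ 174 kN (base-metal shear rupture governs)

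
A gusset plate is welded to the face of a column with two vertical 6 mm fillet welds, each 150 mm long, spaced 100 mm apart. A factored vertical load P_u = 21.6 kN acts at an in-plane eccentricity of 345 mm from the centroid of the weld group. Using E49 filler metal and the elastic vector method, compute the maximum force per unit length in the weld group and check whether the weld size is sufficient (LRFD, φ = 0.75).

f_max ≈ 555 N/mm; adequate

E49XX → F_EXX = 490 MPa.
Total weld length L_w = 300 mm. Treat welds as unit-width lines.
Polar moment about centroid: J = 2[d³/12 + d(b/2)²] = 2[150³/12 + 150×50²] = 1312000 mm³.
Direct shear f_v = P/L_w = 21.6×10³ / 300 = 72 N/mm (vertical).
Torsion M = P·e = 21.6×10³ × 345 = 7452000 N·mm.
Critical point at (x, y) = (50, 75) from centroid. f_tx = M·y/J = 425.8 N/mm; f_ty = M·x/J = 283.9 N/mm.
Resultant f_max = √[f_tx² + (f_v + f_ty)²] = √[425.8² + (72 + 283.9)²] = 555 N/mm.
Capacity per unit length: φr_n = 0.75 × 0.6 × 490 × (0.707 × 6) = 935.4 N/mm.
555 ≤ 935.4 → adequate.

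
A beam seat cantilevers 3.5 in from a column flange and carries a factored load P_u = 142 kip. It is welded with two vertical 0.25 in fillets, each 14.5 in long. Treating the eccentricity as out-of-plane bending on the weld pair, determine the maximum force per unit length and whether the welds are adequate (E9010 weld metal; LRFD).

E90XX → F_EXX = 90 ksi.
L_w = 2 × 14.5 = 29 in; section modulus (unit throat) S = 2 × L²/6 = 70.08 in².
Direct shear f_v = P/L_w = 142/29 = 4.897 kip/in.
Moment M = P × e = 142 × 3.5 = 497 kip·in; bending f_b = M/S = 7.092 kip/in.
f_max = √(f_v² + f_b²) = √(4.897² + 7.092²) = 8.618 kip/in.
φr_n = 0.75 × 0.6 × 90 × (0.707 × 0.25) = 7.158 kip/in → NOT adequate.

f_max ≈ 8.62 kip/in; NOT adequate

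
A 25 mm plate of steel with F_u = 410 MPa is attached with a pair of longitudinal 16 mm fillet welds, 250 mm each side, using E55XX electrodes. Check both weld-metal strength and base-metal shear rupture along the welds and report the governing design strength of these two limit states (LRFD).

φR_n ≈ 1400 kN (weld metal governs)

E55XX → F_EXX = 550 MPa.
t_e = 0.707 × 16 = 11.31 mm; L = 500 mm.
Weld metal: φR_n = 0.75 × 0.6 × 550 × 11.31 × 500 × 10⁻³ = 1400 kN.
Base metal (shear rupture): φR_n = 0.75 × 0.6 × 410 × 25 × 500 × 10⁻³ = 2306 kN.
Governing: weld metal.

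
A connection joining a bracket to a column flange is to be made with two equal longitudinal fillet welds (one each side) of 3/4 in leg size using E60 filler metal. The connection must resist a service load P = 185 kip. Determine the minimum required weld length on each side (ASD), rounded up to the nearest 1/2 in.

L = 10 in on each side

E60XX → F_EXX = 60 ksi.
Throat t_e = 0.707 × 0.75 = 0.5302 in.
r_n/Ω = (0.6 × 60 × 0.5302) / 2.0 = 9.544 kip/in.
L_req = P / (r_n/Ω) = 185 / 9.544 = 19.38 in total.
Per side: 19.38 / 2 = 9.691 in.
Round up → use L = 10 in on each side.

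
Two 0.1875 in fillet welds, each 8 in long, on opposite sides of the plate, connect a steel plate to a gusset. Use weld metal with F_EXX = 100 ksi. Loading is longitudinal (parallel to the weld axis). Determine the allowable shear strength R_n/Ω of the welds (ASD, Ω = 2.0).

R_n/Ω ≈ 63.6 kip

Effective throat t_e = 0.707 × 0.1875 = 0.1326 in.
Total length L = 16 in; A_we = 0.1326 × 16 = 2.121 in².
F_nw = 0.6 F_EXX = 0.6 × 100 = 60 ksi.
R_n = 60 × 2.121 = 127.3 kip; R_n/Ω = 127.3/2.0 = 63.63 kip.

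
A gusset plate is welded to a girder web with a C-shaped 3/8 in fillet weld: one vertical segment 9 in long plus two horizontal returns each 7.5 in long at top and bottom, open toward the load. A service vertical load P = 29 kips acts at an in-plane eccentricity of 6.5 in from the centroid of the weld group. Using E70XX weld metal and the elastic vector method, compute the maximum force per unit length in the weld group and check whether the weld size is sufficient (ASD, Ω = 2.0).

E70XX → F_EXX = 70 ksi.
Total weld length L_w = 24 in. Treat welds as unit-width lines.
Centroid: x̄ = 2×7.5×3.75 / 24 = 2.344 in from the vertical weld.
Polar moment about centroid: J = I_x + I_y = [9³/12 + 2×7.5×4.5²] + [9×2.344² + 2(7.5³/12 + 7.5×1.406²)] = 513.9 in³.
Direct shear f_v = P/L_w = 29 / 24 = 1.208 kip/in (vertical).
Torsion M = P·e = 29 × 6.5 = 188.5 kip·in.
Critical point at (x, y) = (5.156, 4.5) from centroid. f_tx = M·y/J = 1.651 kip/in; f_ty = M·x/J = 1.891 kip/in.
Resultant f_max = √[f_tx² + (f_v + f_ty)²] = √[1.651² + (1.208 + 1.891)²] = 3.512 kip/in.
Capacity per unit length: r_n/Ω = (1/2.0) × 0.6 × 70 × (0.707 × 0.375) = 5.568 kip/in.
3.512 ≤ 5.568 → adequate.

f_max ≈ 3.51 kip/in; adequate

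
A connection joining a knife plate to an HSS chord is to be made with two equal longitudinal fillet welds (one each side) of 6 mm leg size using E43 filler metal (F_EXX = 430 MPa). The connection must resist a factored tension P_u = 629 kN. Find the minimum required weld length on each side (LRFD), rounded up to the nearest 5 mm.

Throat t_e = 0.707 × 6 = 4.242 mm.
φr_n = 0.75 × 0.6 × 430 × 4.242 × 10⁻³ = 0.8208 kN/mm.
L_req = P_u / φr_n = 629 / 0.8208 = 766.3 mm total.
Per side: 766.3 / 2 = 383.2 mm.
Round up → use L = 385 mm on each side.

L = 385 mm on each side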